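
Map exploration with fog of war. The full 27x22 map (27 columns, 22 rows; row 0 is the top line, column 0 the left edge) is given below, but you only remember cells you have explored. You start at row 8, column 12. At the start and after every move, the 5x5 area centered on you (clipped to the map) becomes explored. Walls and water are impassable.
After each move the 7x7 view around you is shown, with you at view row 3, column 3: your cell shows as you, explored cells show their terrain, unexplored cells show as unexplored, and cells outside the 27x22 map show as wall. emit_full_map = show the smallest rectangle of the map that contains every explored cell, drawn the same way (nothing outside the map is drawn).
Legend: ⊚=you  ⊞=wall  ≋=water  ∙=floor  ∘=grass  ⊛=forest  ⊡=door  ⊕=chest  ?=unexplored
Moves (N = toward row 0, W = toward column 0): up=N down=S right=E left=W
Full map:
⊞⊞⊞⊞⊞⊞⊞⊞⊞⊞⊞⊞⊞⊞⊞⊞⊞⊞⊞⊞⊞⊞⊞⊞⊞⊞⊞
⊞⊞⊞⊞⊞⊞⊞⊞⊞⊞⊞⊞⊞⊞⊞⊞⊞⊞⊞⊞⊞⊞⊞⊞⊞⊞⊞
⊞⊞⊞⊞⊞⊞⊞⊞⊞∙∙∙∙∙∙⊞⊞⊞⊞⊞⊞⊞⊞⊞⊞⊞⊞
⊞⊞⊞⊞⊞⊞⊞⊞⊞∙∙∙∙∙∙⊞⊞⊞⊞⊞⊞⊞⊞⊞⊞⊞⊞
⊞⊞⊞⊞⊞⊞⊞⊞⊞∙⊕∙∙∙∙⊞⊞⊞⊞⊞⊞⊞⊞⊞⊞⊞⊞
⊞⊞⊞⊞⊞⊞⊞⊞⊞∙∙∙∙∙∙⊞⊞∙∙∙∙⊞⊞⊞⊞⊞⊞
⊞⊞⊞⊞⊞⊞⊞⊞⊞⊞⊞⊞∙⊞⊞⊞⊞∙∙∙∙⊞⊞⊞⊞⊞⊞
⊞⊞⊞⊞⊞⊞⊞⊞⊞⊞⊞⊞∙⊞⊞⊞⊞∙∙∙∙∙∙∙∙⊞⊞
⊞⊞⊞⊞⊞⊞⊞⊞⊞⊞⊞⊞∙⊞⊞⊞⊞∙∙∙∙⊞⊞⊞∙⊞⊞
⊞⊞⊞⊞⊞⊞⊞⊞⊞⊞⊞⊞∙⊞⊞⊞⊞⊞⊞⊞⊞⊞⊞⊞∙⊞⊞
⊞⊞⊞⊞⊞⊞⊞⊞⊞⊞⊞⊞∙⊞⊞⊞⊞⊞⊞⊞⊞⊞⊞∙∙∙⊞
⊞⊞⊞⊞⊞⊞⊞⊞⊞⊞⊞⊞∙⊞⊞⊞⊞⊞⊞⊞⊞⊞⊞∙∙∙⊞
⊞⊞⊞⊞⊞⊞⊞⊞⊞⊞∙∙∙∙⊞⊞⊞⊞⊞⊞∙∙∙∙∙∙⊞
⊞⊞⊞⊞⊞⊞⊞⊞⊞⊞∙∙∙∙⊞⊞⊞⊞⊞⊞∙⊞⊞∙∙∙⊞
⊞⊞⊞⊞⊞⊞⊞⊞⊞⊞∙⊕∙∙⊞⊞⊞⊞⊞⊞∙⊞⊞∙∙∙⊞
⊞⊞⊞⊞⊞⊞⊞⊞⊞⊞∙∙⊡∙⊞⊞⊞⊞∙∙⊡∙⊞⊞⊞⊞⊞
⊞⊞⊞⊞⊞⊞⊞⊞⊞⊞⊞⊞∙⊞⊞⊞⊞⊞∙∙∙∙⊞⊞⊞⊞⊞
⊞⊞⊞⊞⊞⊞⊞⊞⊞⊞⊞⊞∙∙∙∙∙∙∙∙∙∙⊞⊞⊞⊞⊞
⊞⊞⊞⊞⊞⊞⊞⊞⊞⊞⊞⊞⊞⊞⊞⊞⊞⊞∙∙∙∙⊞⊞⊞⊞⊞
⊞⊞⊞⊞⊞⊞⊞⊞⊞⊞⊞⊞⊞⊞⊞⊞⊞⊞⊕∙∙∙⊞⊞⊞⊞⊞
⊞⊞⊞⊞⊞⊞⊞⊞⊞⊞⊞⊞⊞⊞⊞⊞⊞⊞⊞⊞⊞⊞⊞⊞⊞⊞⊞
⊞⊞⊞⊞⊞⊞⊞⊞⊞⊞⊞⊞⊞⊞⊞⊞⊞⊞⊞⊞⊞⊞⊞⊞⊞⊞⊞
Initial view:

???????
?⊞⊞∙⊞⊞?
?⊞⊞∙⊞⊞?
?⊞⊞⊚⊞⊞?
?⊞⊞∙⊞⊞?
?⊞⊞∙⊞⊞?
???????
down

?⊞⊞∙⊞⊞?
?⊞⊞∙⊞⊞?
?⊞⊞∙⊞⊞?
?⊞⊞⊚⊞⊞?
?⊞⊞∙⊞⊞?
?⊞⊞∙⊞⊞?
???????

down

?⊞⊞∙⊞⊞?
?⊞⊞∙⊞⊞?
?⊞⊞∙⊞⊞?
?⊞⊞⊚⊞⊞?
?⊞⊞∙⊞⊞?
?∙∙∙∙⊞?
???????

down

?⊞⊞∙⊞⊞?
?⊞⊞∙⊞⊞?
?⊞⊞∙⊞⊞?
?⊞⊞⊚⊞⊞?
?∙∙∙∙⊞?
?∙∙∙∙⊞?
???????

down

?⊞⊞∙⊞⊞?
?⊞⊞∙⊞⊞?
?⊞⊞∙⊞⊞?
?∙∙⊚∙⊞?
?∙∙∙∙⊞?
?∙⊕∙∙⊞?
???????

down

?⊞⊞∙⊞⊞?
?⊞⊞∙⊞⊞?
?∙∙∙∙⊞?
?∙∙⊚∙⊞?
?∙⊕∙∙⊞?
?∙∙⊡∙⊞?
???????

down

?⊞⊞∙⊞⊞?
?∙∙∙∙⊞?
?∙∙∙∙⊞?
?∙⊕⊚∙⊞?
?∙∙⊡∙⊞?
?⊞⊞∙⊞⊞?
???????

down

?∙∙∙∙⊞?
?∙∙∙∙⊞?
?∙⊕∙∙⊞?
?∙∙⊚∙⊞?
?⊞⊞∙⊞⊞?
?⊞⊞∙∙∙?
???????

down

?∙∙∙∙⊞?
?∙⊕∙∙⊞?
?∙∙⊡∙⊞?
?⊞⊞⊚⊞⊞?
?⊞⊞∙∙∙?
?⊞⊞⊞⊞⊞?
???????

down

?∙⊕∙∙⊞?
?∙∙⊡∙⊞?
?⊞⊞∙⊞⊞?
?⊞⊞⊚∙∙?
?⊞⊞⊞⊞⊞?
?⊞⊞⊞⊞⊞?
???????

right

∙⊕∙∙⊞??
∙∙⊡∙⊞⊞?
⊞⊞∙⊞⊞⊞?
⊞⊞∙⊚∙∙?
⊞⊞⊞⊞⊞⊞?
⊞⊞⊞⊞⊞⊞?
???????

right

⊕∙∙⊞???
∙⊡∙⊞⊞⊞?
⊞∙⊞⊞⊞⊞?
⊞∙∙⊚∙∙?
⊞⊞⊞⊞⊞⊞?
⊞⊞⊞⊞⊞⊞?
???????

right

∙∙⊞????
⊡∙⊞⊞⊞⊞?
∙⊞⊞⊞⊞⊞?
∙∙∙⊚∙∙?
⊞⊞⊞⊞⊞⊞?
⊞⊞⊞⊞⊞⊞?
???????

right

∙⊞?????
∙⊞⊞⊞⊞∙?
⊞⊞⊞⊞⊞∙?
∙∙∙⊚∙∙?
⊞⊞⊞⊞⊞∙?
⊞⊞⊞⊞⊞⊕?
???????

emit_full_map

⊞⊞∙⊞⊞????
⊞⊞∙⊞⊞????
⊞⊞∙⊞⊞????
⊞⊞∙⊞⊞????
⊞⊞∙⊞⊞????
⊞⊞∙⊞⊞????
∙∙∙∙⊞????
∙∙∙∙⊞????
∙⊕∙∙⊞????
∙∙⊡∙⊞⊞⊞⊞∙
⊞⊞∙⊞⊞⊞⊞⊞∙
⊞⊞∙∙∙∙⊚∙∙
⊞⊞⊞⊞⊞⊞⊞⊞∙
⊞⊞⊞⊞⊞⊞⊞⊞⊕

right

⊞??????
⊞⊞⊞⊞∙∙?
⊞⊞⊞⊞∙∙?
∙∙∙⊚∙∙?
⊞⊞⊞⊞∙∙?
⊞⊞⊞⊞⊕∙?
???????

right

???????
⊞⊞⊞∙∙⊡?
⊞⊞⊞∙∙∙?
∙∙∙⊚∙∙?
⊞⊞⊞∙∙∙?
⊞⊞⊞⊕∙∙?
???????

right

???????
⊞⊞∙∙⊡∙?
⊞⊞∙∙∙∙?
∙∙∙⊚∙∙?
⊞⊞∙∙∙∙?
⊞⊞⊕∙∙∙?
???????

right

???????
⊞∙∙⊡∙⊞?
⊞∙∙∙∙⊞?
∙∙∙⊚∙⊞?
⊞∙∙∙∙⊞?
⊞⊕∙∙∙⊞?
???????

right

???????
∙∙⊡∙⊞⊞?
∙∙∙∙⊞⊞?
∙∙∙⊚⊞⊞?
∙∙∙∙⊞⊞?
⊕∙∙∙⊞⊞?
???????

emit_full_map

⊞⊞∙⊞⊞?????????
⊞⊞∙⊞⊞?????????
⊞⊞∙⊞⊞?????????
⊞⊞∙⊞⊞?????????
⊞⊞∙⊞⊞?????????
⊞⊞∙⊞⊞?????????
∙∙∙∙⊞?????????
∙∙∙∙⊞?????????
∙⊕∙∙⊞?????????
∙∙⊡∙⊞⊞⊞⊞∙∙⊡∙⊞⊞
⊞⊞∙⊞⊞⊞⊞⊞∙∙∙∙⊞⊞
⊞⊞∙∙∙∙∙∙∙∙∙⊚⊞⊞
⊞⊞⊞⊞⊞⊞⊞⊞∙∙∙∙⊞⊞
⊞⊞⊞⊞⊞⊞⊞⊞⊕∙∙∙⊞⊞

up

???????
?⊞∙⊞⊞∙?
∙∙⊡∙⊞⊞?
∙∙∙⊚⊞⊞?
∙∙∙∙⊞⊞?
∙∙∙∙⊞⊞?
⊕∙∙∙⊞⊞?

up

???????
?⊞∙⊞⊞∙?
?⊞∙⊞⊞∙?
∙∙⊡⊚⊞⊞?
∙∙∙∙⊞⊞?
∙∙∙∙⊞⊞?
∙∙∙∙⊞⊞?

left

???????
?⊞⊞∙⊞⊞∙
?⊞⊞∙⊞⊞∙
⊞∙∙⊚∙⊞⊞
⊞∙∙∙∙⊞⊞
∙∙∙∙∙⊞⊞
⊞∙∙∙∙⊞⊞

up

???????
?⊞⊞∙∙∙?
?⊞⊞∙⊞⊞∙
?⊞⊞⊚⊞⊞∙
⊞∙∙⊡∙⊞⊞
⊞∙∙∙∙⊞⊞
∙∙∙∙∙⊞⊞

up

???????
?⊞⊞⊞⊞⊞?
?⊞⊞∙∙∙?
?⊞⊞⊚⊞⊞∙
?⊞⊞∙⊞⊞∙
⊞∙∙⊡∙⊞⊞
⊞∙∙∙∙⊞⊞

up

???????
?⊞⊞⊞⊞⊞?
?⊞⊞⊞⊞⊞?
?⊞⊞⊚∙∙?
?⊞⊞∙⊞⊞∙
?⊞⊞∙⊞⊞∙
⊞∙∙⊡∙⊞⊞

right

???????
⊞⊞⊞⊞⊞∙?
⊞⊞⊞⊞⊞∙?
⊞⊞∙⊚∙∙?
⊞⊞∙⊞⊞∙?
⊞⊞∙⊞⊞∙?
∙∙⊡∙⊞⊞?

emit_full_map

⊞⊞∙⊞⊞?????????
⊞⊞∙⊞⊞?????????
⊞⊞∙⊞⊞?????????
⊞⊞∙⊞⊞?????????
⊞⊞∙⊞⊞???⊞⊞⊞⊞⊞∙
⊞⊞∙⊞⊞???⊞⊞⊞⊞⊞∙
∙∙∙∙⊞???⊞⊞∙⊚∙∙
∙∙∙∙⊞???⊞⊞∙⊞⊞∙
∙⊕∙∙⊞???⊞⊞∙⊞⊞∙
∙∙⊡∙⊞⊞⊞⊞∙∙⊡∙⊞⊞
⊞⊞∙⊞⊞⊞⊞⊞∙∙∙∙⊞⊞
⊞⊞∙∙∙∙∙∙∙∙∙∙⊞⊞
⊞⊞⊞⊞⊞⊞⊞⊞∙∙∙∙⊞⊞
⊞⊞⊞⊞⊞⊞⊞⊞⊕∙∙∙⊞⊞

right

???????
⊞⊞⊞⊞∙∙?
⊞⊞⊞⊞∙∙?
⊞∙∙⊚∙∙?
⊞∙⊞⊞∙∙?
⊞∙⊞⊞∙∙?
∙⊡∙⊞⊞??

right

???????
⊞⊞⊞∙∙∙?
⊞⊞⊞∙∙∙?
∙∙∙⊚∙∙?
∙⊞⊞∙∙∙?
∙⊞⊞∙∙∙?
⊡∙⊞⊞???

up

???????
?⊞⊞⊞∙⊞?
⊞⊞⊞∙∙∙?
⊞⊞⊞⊚∙∙?
∙∙∙∙∙∙?
∙⊞⊞∙∙∙?
∙⊞⊞∙∙∙?

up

???????
?⊞⊞⊞∙⊞?
?⊞⊞⊞∙⊞?
⊞⊞⊞⊚∙∙?
⊞⊞⊞∙∙∙?
∙∙∙∙∙∙?
∙⊞⊞∙∙∙?

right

??????⊞
⊞⊞⊞∙⊞⊞⊞
⊞⊞⊞∙⊞⊞⊞
⊞⊞∙⊚∙⊞⊞
⊞⊞∙∙∙⊞⊞
∙∙∙∙∙⊞⊞
⊞⊞∙∙∙?⊞

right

?????⊞⊞
⊞⊞∙⊞⊞⊞⊞
⊞⊞∙⊞⊞⊞⊞
⊞∙∙⊚⊞⊞⊞
⊞∙∙∙⊞⊞⊞
∙∙∙∙⊞⊞⊞
⊞∙∙∙?⊞⊞

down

⊞⊞∙⊞⊞⊞⊞
⊞⊞∙⊞⊞⊞⊞
⊞∙∙∙⊞⊞⊞
⊞∙∙⊚⊞⊞⊞
∙∙∙∙⊞⊞⊞
⊞∙∙∙⊞⊞⊞
⊞∙∙∙?⊞⊞

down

⊞⊞∙⊞⊞⊞⊞
⊞∙∙∙⊞⊞⊞
⊞∙∙∙⊞⊞⊞
∙∙∙⊚⊞⊞⊞
⊞∙∙∙⊞⊞⊞
⊞∙∙∙⊞⊞⊞
⊞⊞???⊞⊞

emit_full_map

⊞⊞∙⊞⊞????????????
⊞⊞∙⊞⊞????????????
⊞⊞∙⊞⊞??????⊞⊞⊞∙⊞⊞
⊞⊞∙⊞⊞??????⊞⊞⊞∙⊞⊞
⊞⊞∙⊞⊞???⊞⊞⊞⊞⊞∙∙∙⊞
⊞⊞∙⊞⊞???⊞⊞⊞⊞⊞∙∙∙⊞
∙∙∙∙⊞???⊞⊞∙∙∙∙∙⊚⊞
∙∙∙∙⊞???⊞⊞∙⊞⊞∙∙∙⊞
∙⊕∙∙⊞???⊞⊞∙⊞⊞∙∙∙⊞
∙∙⊡∙⊞⊞⊞⊞∙∙⊡∙⊞⊞???
⊞⊞∙⊞⊞⊞⊞⊞∙∙∙∙⊞⊞???
⊞⊞∙∙∙∙∙∙∙∙∙∙⊞⊞???
⊞⊞⊞⊞⊞⊞⊞⊞∙∙∙∙⊞⊞???
⊞⊞⊞⊞⊞⊞⊞⊞⊕∙∙∙⊞⊞???

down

⊞∙∙∙⊞⊞⊞
⊞∙∙∙⊞⊞⊞
∙∙∙∙⊞⊞⊞
⊞∙∙⊚⊞⊞⊞
⊞∙∙∙⊞⊞⊞
⊞⊞⊞⊞⊞⊞⊞
⊞⊞???⊞⊞

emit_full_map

⊞⊞∙⊞⊞????????????
⊞⊞∙⊞⊞????????????
⊞⊞∙⊞⊞??????⊞⊞⊞∙⊞⊞
⊞⊞∙⊞⊞??????⊞⊞⊞∙⊞⊞
⊞⊞∙⊞⊞???⊞⊞⊞⊞⊞∙∙∙⊞
⊞⊞∙⊞⊞???⊞⊞⊞⊞⊞∙∙∙⊞
∙∙∙∙⊞???⊞⊞∙∙∙∙∙∙⊞
∙∙∙∙⊞???⊞⊞∙⊞⊞∙∙⊚⊞
∙⊕∙∙⊞???⊞⊞∙⊞⊞∙∙∙⊞
∙∙⊡∙⊞⊞⊞⊞∙∙⊡∙⊞⊞⊞⊞⊞
⊞⊞∙⊞⊞⊞⊞⊞∙∙∙∙⊞⊞???
⊞⊞∙∙∙∙∙∙∙∙∙∙⊞⊞???
⊞⊞⊞⊞⊞⊞⊞⊞∙∙∙∙⊞⊞???
⊞⊞⊞⊞⊞⊞⊞⊞⊕∙∙∙⊞⊞???


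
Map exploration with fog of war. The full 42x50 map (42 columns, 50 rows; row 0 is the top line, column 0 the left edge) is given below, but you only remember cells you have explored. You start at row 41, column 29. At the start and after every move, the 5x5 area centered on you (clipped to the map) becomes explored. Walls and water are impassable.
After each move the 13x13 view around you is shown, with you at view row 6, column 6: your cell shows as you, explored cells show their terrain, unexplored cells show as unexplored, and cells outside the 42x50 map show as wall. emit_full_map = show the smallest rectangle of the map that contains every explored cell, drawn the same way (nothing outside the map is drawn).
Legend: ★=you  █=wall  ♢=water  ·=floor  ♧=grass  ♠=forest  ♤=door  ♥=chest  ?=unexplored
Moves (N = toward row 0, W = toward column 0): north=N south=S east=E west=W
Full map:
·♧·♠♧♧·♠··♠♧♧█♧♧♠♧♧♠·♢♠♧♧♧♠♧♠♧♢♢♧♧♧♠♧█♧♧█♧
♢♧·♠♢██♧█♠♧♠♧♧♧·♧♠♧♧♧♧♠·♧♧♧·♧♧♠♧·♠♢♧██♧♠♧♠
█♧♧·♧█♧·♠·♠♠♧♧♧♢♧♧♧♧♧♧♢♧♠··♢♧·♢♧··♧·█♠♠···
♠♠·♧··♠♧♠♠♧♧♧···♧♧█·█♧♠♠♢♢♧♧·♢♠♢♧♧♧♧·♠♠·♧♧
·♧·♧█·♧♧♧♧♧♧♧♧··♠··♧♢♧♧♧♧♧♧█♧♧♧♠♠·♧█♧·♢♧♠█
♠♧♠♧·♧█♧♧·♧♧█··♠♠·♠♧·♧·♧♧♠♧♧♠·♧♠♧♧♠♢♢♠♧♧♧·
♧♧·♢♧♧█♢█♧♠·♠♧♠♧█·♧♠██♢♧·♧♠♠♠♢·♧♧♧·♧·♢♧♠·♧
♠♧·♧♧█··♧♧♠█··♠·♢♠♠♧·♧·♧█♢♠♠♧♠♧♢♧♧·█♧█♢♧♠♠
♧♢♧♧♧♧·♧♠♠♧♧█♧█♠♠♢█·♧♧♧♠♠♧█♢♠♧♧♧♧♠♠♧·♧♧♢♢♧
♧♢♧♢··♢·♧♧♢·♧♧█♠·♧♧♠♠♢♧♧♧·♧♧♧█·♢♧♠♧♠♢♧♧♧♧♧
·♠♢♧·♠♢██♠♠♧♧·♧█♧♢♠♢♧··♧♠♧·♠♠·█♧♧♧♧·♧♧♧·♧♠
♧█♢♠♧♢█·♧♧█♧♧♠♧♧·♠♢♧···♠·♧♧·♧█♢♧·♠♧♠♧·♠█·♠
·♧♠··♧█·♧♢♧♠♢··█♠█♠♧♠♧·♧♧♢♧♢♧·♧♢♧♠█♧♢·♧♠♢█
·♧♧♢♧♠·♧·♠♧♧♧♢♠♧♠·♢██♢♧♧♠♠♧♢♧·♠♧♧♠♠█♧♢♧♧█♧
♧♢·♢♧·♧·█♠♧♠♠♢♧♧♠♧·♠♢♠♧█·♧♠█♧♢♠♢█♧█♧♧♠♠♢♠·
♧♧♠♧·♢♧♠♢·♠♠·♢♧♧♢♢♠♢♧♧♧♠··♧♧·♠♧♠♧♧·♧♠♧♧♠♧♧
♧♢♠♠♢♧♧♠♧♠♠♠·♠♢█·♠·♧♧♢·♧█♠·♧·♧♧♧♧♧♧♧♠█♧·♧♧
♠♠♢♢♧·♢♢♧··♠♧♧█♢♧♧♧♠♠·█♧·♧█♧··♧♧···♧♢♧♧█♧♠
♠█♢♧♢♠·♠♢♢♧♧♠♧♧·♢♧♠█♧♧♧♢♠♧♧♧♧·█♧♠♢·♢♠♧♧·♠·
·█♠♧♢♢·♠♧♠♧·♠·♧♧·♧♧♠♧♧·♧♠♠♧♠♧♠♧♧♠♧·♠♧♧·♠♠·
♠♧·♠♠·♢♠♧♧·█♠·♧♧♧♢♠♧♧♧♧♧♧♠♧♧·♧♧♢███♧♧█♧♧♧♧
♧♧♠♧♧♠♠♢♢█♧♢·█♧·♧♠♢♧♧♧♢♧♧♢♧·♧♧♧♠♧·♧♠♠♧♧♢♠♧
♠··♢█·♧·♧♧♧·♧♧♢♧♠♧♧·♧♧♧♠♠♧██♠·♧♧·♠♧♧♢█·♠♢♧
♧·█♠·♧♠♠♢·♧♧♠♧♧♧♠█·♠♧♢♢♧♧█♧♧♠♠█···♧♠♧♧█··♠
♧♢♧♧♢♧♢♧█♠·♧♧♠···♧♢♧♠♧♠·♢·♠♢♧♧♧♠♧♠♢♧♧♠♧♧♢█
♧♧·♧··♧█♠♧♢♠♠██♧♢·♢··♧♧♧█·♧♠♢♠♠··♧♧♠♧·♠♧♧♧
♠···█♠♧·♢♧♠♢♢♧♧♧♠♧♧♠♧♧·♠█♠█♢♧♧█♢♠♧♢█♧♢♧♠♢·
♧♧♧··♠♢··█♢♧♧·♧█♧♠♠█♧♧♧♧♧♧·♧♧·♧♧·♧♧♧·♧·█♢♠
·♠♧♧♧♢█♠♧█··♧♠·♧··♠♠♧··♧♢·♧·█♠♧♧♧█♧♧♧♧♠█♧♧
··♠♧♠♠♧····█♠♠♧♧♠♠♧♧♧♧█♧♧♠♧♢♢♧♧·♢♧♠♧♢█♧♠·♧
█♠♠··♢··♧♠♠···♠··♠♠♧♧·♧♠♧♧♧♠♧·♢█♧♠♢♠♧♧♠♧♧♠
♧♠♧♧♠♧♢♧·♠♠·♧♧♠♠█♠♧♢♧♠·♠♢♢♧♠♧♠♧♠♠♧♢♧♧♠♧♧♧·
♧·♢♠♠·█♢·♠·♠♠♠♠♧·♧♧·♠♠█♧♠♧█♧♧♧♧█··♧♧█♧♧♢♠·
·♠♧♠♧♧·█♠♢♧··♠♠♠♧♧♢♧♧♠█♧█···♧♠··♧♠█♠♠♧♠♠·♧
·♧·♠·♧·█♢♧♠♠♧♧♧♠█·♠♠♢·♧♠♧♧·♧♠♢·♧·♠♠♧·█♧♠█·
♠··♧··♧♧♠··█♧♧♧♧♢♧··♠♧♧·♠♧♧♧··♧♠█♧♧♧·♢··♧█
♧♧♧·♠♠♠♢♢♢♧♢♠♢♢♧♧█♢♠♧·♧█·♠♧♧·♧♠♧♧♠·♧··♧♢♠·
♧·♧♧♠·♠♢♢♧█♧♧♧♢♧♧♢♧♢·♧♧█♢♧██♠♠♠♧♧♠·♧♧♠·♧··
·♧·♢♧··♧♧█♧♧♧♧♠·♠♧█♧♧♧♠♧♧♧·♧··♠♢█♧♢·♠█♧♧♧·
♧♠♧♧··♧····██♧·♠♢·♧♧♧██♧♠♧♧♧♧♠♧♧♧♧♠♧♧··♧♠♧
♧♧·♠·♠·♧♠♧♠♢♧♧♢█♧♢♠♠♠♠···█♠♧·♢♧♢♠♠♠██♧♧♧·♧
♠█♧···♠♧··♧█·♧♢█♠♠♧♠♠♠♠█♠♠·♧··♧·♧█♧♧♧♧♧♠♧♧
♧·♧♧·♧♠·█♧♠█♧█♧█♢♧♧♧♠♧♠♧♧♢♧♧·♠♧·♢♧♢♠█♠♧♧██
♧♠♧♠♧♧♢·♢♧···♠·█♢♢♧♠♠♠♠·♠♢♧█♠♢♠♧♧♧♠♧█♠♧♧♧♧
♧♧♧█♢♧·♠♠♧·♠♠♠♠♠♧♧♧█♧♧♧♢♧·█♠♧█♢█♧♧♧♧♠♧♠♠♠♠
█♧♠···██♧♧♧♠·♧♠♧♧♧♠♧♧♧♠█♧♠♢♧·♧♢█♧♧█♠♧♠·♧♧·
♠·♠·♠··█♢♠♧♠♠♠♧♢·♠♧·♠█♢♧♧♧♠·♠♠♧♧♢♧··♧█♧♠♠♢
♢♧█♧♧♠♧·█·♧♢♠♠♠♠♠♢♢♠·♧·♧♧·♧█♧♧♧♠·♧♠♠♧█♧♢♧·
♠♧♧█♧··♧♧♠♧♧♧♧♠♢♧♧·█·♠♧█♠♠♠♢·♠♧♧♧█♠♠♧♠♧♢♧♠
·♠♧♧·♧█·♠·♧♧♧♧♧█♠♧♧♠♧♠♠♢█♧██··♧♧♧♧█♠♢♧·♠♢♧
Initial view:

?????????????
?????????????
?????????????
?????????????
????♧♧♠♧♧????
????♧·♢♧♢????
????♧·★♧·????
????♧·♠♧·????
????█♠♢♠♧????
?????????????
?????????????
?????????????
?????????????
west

?????????????
?????????????
?????????????
?????????????
????♧♧♧♠♧♧???
????♠♧·♢♧♢???
????·♧★·♧·???
????♧♧·♠♧·???
????♧█♠♢♠♧???
?????????????
?????????????
?????????????
?????????????

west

?????????????
?????????????
?????????????
?????????????
????♧♧♧♧♠♧♧??
????█♠♧·♢♧♢??
????♠·★··♧·??
????♢♧♧·♠♧·??
????♢♧█♠♢♠♧??
?????????????
?????????????
?????????????
?????????????

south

?????????????
?????????????
?????????????
????♧♧♧♧♠♧♧??
????█♠♧·♢♧♢??
????♠·♧··♧·??
????♢♧★·♠♧·??
????♢♧█♠♢♠♧??
????·█♠♧█????
?????????????
?????????????
?????????????
?????????????

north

?????????????
?????????????
?????????????
?????????????
????♧♧♧♧♠♧♧??
????█♠♧·♢♧♢??
????♠·★··♧·??
????♢♧♧·♠♧·??
????♢♧█♠♢♠♧??
????·█♠♧█????
?????????????
?????????????
?????????????

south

?????????????
?????????????
?????????????
????♧♧♧♧♠♧♧??
????█♠♧·♢♧♢??
????♠·♧··♧·??
????♢♧★·♠♧·??
????♢♧█♠♢♠♧??
????·█♠♧█????
?????????????
?????????????
?????????????
?????????????

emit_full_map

♧♧♧♧♠♧♧
█♠♧·♢♧♢
♠·♧··♧·
♢♧★·♠♧·
♢♧█♠♢♠♧
·█♠♧█??

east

?????????????
?????????????
?????????????
???♧♧♧♧♠♧♧???
???█♠♧·♢♧♢???
???♠·♧··♧·???
???♢♧♧★♠♧·???
???♢♧█♠♢♠♧???
???·█♠♧█♢????
?????????????
?????????????
?????????????
?????????????

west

?????????????
?????????????
?????????????
????♧♧♧♧♠♧♧??
????█♠♧·♢♧♢??
????♠·♧··♧·??
????♢♧★·♠♧·??
????♢♧█♠♢♠♧??
????·█♠♧█♢???
?????????????
?????????????
?????????????
?????????????

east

?????????????
?????????????
?????????????
???♧♧♧♧♠♧♧???
???█♠♧·♢♧♢???
???♠·♧··♧·???
???♢♧♧★♠♧·???
???♢♧█♠♢♠♧???
???·█♠♧█♢????
?????????????
?????????????
?????????????
?????????????

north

?????????????
?????????????
?????????????
?????????????
???♧♧♧♧♠♧♧???
???█♠♧·♢♧♢???
???♠·♧★·♧·???
???♢♧♧·♠♧·???
???♢♧█♠♢♠♧???
???·█♠♧█♢????
?????????????
?????????????
?????????????

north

?????????????
?????????????
?????????????
?????????????
????·♧··♠????
???♧♧♧♧♠♧♧???
???█♠♧★♢♧♢???
???♠·♧··♧·???
???♢♧♧·♠♧·???
???♢♧█♠♢♠♧???
???·█♠♧█♢????
?????????????
?????????????

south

?????????????
?????????????
?????????????
????·♧··♠????
???♧♧♧♧♠♧♧???
???█♠♧·♢♧♢???
???♠·♧★·♧·???
???♢♧♧·♠♧·???
???♢♧█♠♢♠♧???
???·█♠♧█♢????
?????????????
?????????????
?????????????

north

?????????????
?????????????
?????????????
?????????????
????·♧··♠????
???♧♧♧♧♠♧♧???
???█♠♧★♢♧♢???
???♠·♧··♧·???
???♢♧♧·♠♧·???
???♢♧█♠♢♠♧???
???·█♠♧█♢????
?????????????
?????????????

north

?????????????
?????????????
?????????????
?????????????
????██♠♠♠????
????·♧··♠????
???♧♧♧★♠♧♧???
???█♠♧·♢♧♢???
???♠·♧··♧·???
???♢♧♧·♠♧·???
???♢♧█♠♢♠♧???
???·█♠♧█♢????
?????????????

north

?????????????
?????????????
?????????????
?????????????
????♧♧·♧♠????
????██♠♠♠????
????·♧★·♠????
???♧♧♧♧♠♧♧???
???█♠♧·♢♧♢???
???♠·♧··♧·???
???♢♧♧·♠♧·???
???♢♧█♠♢♠♧???
???·█♠♧█♢????

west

?????????????
?????????????
?????????????
?????????????
????♠♧♧·♧♠???
????♧██♠♠♠???
????♧·★··♠???
????♧♧♧♧♠♧♧??
????█♠♧·♢♧♢??
????♠·♧··♧·??
????♢♧♧·♠♧·??
????♢♧█♠♢♠♧??
????·█♠♧█♢???

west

?????????????
?????????????
?????????????
?????????????
????·♠♧♧·♧♠??
????♢♧██♠♠♠??
????♧♧★♧··♠??
????♠♧♧♧♧♠♧♧?
????·█♠♧·♢♧♢?
?????♠·♧··♧·?
?????♢♧♧·♠♧·?
?????♢♧█♠♢♠♧?
?????·█♠♧█♢??

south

?????????????
?????????????
?????????????
????·♠♧♧·♧♠??
????♢♧██♠♠♠??
????♧♧·♧··♠??
????♠♧★♧♧♠♧♧?
????·█♠♧·♢♧♢?
????♠♠·♧··♧·?
?????♢♧♧·♠♧·?
?????♢♧█♠♢♠♧?
?????·█♠♧█♢??
?????????????

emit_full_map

·♠♧♧·♧♠?
♢♧██♠♠♠?
♧♧·♧··♠?
♠♧★♧♧♠♧♧
·█♠♧·♢♧♢
♠♠·♧··♧·
?♢♧♧·♠♧·
?♢♧█♠♢♠♧
?·█♠♧█♢?


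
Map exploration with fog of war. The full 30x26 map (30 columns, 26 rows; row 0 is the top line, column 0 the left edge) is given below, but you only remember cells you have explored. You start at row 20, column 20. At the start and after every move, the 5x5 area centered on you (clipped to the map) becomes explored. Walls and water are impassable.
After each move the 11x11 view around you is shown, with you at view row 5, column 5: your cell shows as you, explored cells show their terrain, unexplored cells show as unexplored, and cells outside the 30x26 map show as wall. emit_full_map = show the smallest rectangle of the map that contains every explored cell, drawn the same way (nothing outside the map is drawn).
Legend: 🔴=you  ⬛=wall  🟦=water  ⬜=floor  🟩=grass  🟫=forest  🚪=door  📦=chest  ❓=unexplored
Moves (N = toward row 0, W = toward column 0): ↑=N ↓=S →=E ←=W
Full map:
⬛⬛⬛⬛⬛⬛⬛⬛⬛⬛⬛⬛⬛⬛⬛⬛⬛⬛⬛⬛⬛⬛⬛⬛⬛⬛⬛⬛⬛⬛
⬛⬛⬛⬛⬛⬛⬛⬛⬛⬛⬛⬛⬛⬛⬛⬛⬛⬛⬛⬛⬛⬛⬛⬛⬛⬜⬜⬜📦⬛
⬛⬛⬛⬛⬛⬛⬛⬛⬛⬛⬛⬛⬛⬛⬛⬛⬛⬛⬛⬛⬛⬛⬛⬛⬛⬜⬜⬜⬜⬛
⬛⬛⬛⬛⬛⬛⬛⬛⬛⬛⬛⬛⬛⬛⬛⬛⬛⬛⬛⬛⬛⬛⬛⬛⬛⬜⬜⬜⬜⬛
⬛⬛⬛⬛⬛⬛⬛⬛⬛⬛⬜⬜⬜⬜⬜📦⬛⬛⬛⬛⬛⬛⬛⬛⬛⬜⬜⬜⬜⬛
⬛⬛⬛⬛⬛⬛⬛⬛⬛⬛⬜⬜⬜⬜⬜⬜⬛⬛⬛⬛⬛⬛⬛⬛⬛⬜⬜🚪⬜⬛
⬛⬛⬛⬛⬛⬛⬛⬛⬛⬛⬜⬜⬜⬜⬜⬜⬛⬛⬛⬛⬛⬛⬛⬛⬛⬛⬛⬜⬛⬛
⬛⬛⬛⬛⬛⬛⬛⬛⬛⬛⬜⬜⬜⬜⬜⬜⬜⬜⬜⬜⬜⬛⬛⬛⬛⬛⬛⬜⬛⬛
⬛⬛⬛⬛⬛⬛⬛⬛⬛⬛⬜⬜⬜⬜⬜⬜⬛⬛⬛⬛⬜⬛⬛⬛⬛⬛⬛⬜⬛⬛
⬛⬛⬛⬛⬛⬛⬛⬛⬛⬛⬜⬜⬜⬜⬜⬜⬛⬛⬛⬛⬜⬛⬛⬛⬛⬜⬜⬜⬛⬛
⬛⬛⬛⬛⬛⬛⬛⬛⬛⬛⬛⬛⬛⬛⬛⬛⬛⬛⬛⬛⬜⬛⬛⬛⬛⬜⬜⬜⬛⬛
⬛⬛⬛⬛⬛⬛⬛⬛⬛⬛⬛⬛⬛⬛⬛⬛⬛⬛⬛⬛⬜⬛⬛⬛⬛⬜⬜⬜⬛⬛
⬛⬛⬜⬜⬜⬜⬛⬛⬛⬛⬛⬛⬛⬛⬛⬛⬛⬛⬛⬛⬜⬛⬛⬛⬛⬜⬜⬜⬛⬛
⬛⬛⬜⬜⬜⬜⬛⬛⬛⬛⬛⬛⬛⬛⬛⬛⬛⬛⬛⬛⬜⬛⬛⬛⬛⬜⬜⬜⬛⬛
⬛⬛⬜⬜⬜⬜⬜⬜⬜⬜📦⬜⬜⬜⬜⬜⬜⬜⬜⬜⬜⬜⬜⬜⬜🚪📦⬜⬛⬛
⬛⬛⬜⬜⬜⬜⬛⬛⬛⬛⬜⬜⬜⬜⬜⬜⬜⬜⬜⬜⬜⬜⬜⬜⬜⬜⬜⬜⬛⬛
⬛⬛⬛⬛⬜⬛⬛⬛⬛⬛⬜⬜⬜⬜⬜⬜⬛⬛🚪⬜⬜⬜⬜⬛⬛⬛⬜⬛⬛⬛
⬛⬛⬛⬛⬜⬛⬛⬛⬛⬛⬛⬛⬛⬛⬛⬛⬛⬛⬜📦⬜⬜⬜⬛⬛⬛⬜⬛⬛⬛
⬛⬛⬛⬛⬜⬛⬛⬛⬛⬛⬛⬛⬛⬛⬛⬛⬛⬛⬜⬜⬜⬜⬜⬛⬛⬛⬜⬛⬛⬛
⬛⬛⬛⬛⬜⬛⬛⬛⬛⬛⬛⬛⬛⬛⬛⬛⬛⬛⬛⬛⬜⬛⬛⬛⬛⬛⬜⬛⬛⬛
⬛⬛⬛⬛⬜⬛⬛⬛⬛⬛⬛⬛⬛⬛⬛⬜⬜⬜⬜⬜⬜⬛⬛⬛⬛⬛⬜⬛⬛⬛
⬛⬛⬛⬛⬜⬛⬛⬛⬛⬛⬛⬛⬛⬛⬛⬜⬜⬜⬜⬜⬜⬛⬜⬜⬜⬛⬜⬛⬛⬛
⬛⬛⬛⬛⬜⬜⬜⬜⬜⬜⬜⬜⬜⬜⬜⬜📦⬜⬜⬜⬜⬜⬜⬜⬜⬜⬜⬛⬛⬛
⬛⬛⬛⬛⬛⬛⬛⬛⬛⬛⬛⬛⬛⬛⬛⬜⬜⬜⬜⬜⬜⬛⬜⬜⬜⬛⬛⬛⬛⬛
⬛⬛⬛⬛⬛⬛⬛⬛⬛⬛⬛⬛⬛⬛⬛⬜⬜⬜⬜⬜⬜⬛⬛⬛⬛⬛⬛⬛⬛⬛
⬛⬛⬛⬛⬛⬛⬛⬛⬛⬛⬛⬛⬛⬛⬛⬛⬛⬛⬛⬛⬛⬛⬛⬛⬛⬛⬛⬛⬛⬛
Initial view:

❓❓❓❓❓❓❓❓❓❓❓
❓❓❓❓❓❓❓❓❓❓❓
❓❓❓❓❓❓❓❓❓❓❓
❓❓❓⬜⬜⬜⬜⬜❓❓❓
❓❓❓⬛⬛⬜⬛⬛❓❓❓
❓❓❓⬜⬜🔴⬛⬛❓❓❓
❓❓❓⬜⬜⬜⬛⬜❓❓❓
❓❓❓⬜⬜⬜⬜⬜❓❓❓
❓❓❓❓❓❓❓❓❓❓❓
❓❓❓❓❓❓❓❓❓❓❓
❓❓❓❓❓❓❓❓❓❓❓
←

❓❓❓❓❓❓❓❓❓❓❓
❓❓❓❓❓❓❓❓❓❓❓
❓❓❓❓❓❓❓❓❓❓❓
❓❓❓⬛⬜⬜⬜⬜⬜❓❓
❓❓❓⬛⬛⬛⬜⬛⬛❓❓
❓❓❓⬜⬜🔴⬜⬛⬛❓❓
❓❓❓⬜⬜⬜⬜⬛⬜❓❓
❓❓❓⬜⬜⬜⬜⬜⬜❓❓
❓❓❓❓❓❓❓❓❓❓❓
❓❓❓❓❓❓❓❓❓❓❓
❓❓❓❓❓❓❓❓❓❓❓

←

❓❓❓❓❓❓❓❓❓❓❓
❓❓❓❓❓❓❓❓❓❓❓
❓❓❓❓❓❓❓❓❓❓❓
❓❓❓⬛⬛⬜⬜⬜⬜⬜❓
❓❓❓⬛⬛⬛⬛⬜⬛⬛❓
❓❓❓⬜⬜🔴⬜⬜⬛⬛❓
❓❓❓⬜⬜⬜⬜⬜⬛⬜❓
❓❓❓📦⬜⬜⬜⬜⬜⬜❓
❓❓❓❓❓❓❓❓❓❓❓
❓❓❓❓❓❓❓❓❓❓❓
❓❓❓❓❓❓❓❓❓❓❓

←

❓❓❓❓❓❓❓❓❓❓❓
❓❓❓❓❓❓❓❓❓❓❓
❓❓❓❓❓❓❓❓❓❓❓
❓❓❓⬛⬛⬛⬜⬜⬜⬜⬜
❓❓❓⬛⬛⬛⬛⬛⬜⬛⬛
❓❓❓⬜⬜🔴⬜⬜⬜⬛⬛
❓❓❓⬜⬜⬜⬜⬜⬜⬛⬜
❓❓❓⬜📦⬜⬜⬜⬜⬜⬜
❓❓❓❓❓❓❓❓❓❓❓
❓❓❓❓❓❓❓❓❓❓❓
❓❓❓❓❓❓❓❓❓❓❓

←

❓❓❓❓❓❓❓❓❓❓❓
❓❓❓❓❓❓❓❓❓❓❓
❓❓❓❓❓❓❓❓❓❓❓
❓❓❓⬛⬛⬛⬛⬜⬜⬜⬜
❓❓❓⬛⬛⬛⬛⬛⬛⬜⬛
❓❓❓⬛⬜🔴⬜⬜⬜⬜⬛
❓❓❓⬛⬜⬜⬜⬜⬜⬜⬛
❓❓❓⬜⬜📦⬜⬜⬜⬜⬜
❓❓❓❓❓❓❓❓❓❓❓
❓❓❓❓❓❓❓❓❓❓❓
❓❓❓❓❓❓❓❓❓❓❓

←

❓❓❓❓❓❓❓❓❓❓❓
❓❓❓❓❓❓❓❓❓❓❓
❓❓❓❓❓❓❓❓❓❓❓
❓❓❓⬛⬛⬛⬛⬛⬜⬜⬜
❓❓❓⬛⬛⬛⬛⬛⬛⬛⬜
❓❓❓⬛⬛🔴⬜⬜⬜⬜⬜
❓❓❓⬛⬛⬜⬜⬜⬜⬜⬜
❓❓❓⬜⬜⬜📦⬜⬜⬜⬜
❓❓❓❓❓❓❓❓❓❓❓
❓❓❓❓❓❓❓❓❓❓❓
❓❓❓❓❓❓❓❓❓❓❓

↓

❓❓❓❓❓❓❓❓❓❓❓
❓❓❓❓❓❓❓❓❓❓❓
❓❓❓⬛⬛⬛⬛⬛⬜⬜⬜
❓❓❓⬛⬛⬛⬛⬛⬛⬛⬜
❓❓❓⬛⬛⬜⬜⬜⬜⬜⬜
❓❓❓⬛⬛🔴⬜⬜⬜⬜⬜
❓❓❓⬜⬜⬜📦⬜⬜⬜⬜
❓❓❓⬛⬛⬜⬜⬜❓❓❓
❓❓❓❓❓❓❓❓❓❓❓
❓❓❓❓❓❓❓❓❓❓❓
⬛⬛⬛⬛⬛⬛⬛⬛⬛⬛⬛

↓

❓❓❓❓❓❓❓❓❓❓❓
❓❓❓⬛⬛⬛⬛⬛⬜⬜⬜
❓❓❓⬛⬛⬛⬛⬛⬛⬛⬜
❓❓❓⬛⬛⬜⬜⬜⬜⬜⬜
❓❓❓⬛⬛⬜⬜⬜⬜⬜⬜
❓❓❓⬜⬜🔴📦⬜⬜⬜⬜
❓❓❓⬛⬛⬜⬜⬜❓❓❓
❓❓❓⬛⬛⬜⬜⬜❓❓❓
❓❓❓❓❓❓❓❓❓❓❓
⬛⬛⬛⬛⬛⬛⬛⬛⬛⬛⬛
⬛⬛⬛⬛⬛⬛⬛⬛⬛⬛⬛

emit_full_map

⬛⬛⬛⬛⬛⬜⬜⬜⬜⬜
⬛⬛⬛⬛⬛⬛⬛⬜⬛⬛
⬛⬛⬜⬜⬜⬜⬜⬜⬛⬛
⬛⬛⬜⬜⬜⬜⬜⬜⬛⬜
⬜⬜🔴📦⬜⬜⬜⬜⬜⬜
⬛⬛⬜⬜⬜❓❓❓❓❓
⬛⬛⬜⬜⬜❓❓❓❓❓

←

❓❓❓❓❓❓❓❓❓❓❓
❓❓❓❓⬛⬛⬛⬛⬛⬜⬜
❓❓❓❓⬛⬛⬛⬛⬛⬛⬛
❓❓❓⬛⬛⬛⬜⬜⬜⬜⬜
❓❓❓⬛⬛⬛⬜⬜⬜⬜⬜
❓❓❓⬜⬜🔴⬜📦⬜⬜⬜
❓❓❓⬛⬛⬛⬜⬜⬜❓❓
❓❓❓⬛⬛⬛⬜⬜⬜❓❓
❓❓❓❓❓❓❓❓❓❓❓
⬛⬛⬛⬛⬛⬛⬛⬛⬛⬛⬛
⬛⬛⬛⬛⬛⬛⬛⬛⬛⬛⬛

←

❓❓❓❓❓❓❓❓❓❓❓
❓❓❓❓❓⬛⬛⬛⬛⬛⬜
❓❓❓❓❓⬛⬛⬛⬛⬛⬛
❓❓❓⬛⬛⬛⬛⬜⬜⬜⬜
❓❓❓⬛⬛⬛⬛⬜⬜⬜⬜
❓❓❓⬜⬜🔴⬜⬜📦⬜⬜
❓❓❓⬛⬛⬛⬛⬜⬜⬜❓
❓❓❓⬛⬛⬛⬛⬜⬜⬜❓
❓❓❓❓❓❓❓❓❓❓❓
⬛⬛⬛⬛⬛⬛⬛⬛⬛⬛⬛
⬛⬛⬛⬛⬛⬛⬛⬛⬛⬛⬛

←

❓❓❓❓❓❓❓❓❓❓❓
❓❓❓❓❓❓⬛⬛⬛⬛⬛
❓❓❓❓❓❓⬛⬛⬛⬛⬛
❓❓❓⬛⬛⬛⬛⬛⬜⬜⬜
❓❓❓⬛⬛⬛⬛⬛⬜⬜⬜
❓❓❓⬜⬜🔴⬜⬜⬜📦⬜
❓❓❓⬛⬛⬛⬛⬛⬜⬜⬜
❓❓❓⬛⬛⬛⬛⬛⬜⬜⬜
❓❓❓❓❓❓❓❓❓❓❓
⬛⬛⬛⬛⬛⬛⬛⬛⬛⬛⬛
⬛⬛⬛⬛⬛⬛⬛⬛⬛⬛⬛

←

❓❓❓❓❓❓❓❓❓❓❓
❓❓❓❓❓❓❓⬛⬛⬛⬛
❓❓❓❓❓❓❓⬛⬛⬛⬛
❓❓❓⬛⬛⬛⬛⬛⬛⬜⬜
❓❓❓⬛⬛⬛⬛⬛⬛⬜⬜
❓❓❓⬜⬜🔴⬜⬜⬜⬜📦
❓❓❓⬛⬛⬛⬛⬛⬛⬜⬜
❓❓❓⬛⬛⬛⬛⬛⬛⬜⬜
❓❓❓❓❓❓❓❓❓❓❓
⬛⬛⬛⬛⬛⬛⬛⬛⬛⬛⬛
⬛⬛⬛⬛⬛⬛⬛⬛⬛⬛⬛

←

❓❓❓❓❓❓❓❓❓❓❓
❓❓❓❓❓❓❓❓⬛⬛⬛
❓❓❓❓❓❓❓❓⬛⬛⬛
❓❓❓⬛⬛⬛⬛⬛⬛⬛⬜
❓❓❓⬛⬛⬛⬛⬛⬛⬛⬜
❓❓❓⬜⬜🔴⬜⬜⬜⬜⬜
❓❓❓⬛⬛⬛⬛⬛⬛⬛⬜
❓❓❓⬛⬛⬛⬛⬛⬛⬛⬜
❓❓❓❓❓❓❓❓❓❓❓
⬛⬛⬛⬛⬛⬛⬛⬛⬛⬛⬛
⬛⬛⬛⬛⬛⬛⬛⬛⬛⬛⬛

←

❓❓❓❓❓❓❓❓❓❓❓
❓❓❓❓❓❓❓❓❓⬛⬛
❓❓❓❓❓❓❓❓❓⬛⬛
❓❓❓⬛⬛⬛⬛⬛⬛⬛⬛
❓❓❓⬛⬛⬛⬛⬛⬛⬛⬛
❓❓❓⬜⬜🔴⬜⬜⬜⬜⬜
❓❓❓⬛⬛⬛⬛⬛⬛⬛⬛
❓❓❓⬛⬛⬛⬛⬛⬛⬛⬛
❓❓❓❓❓❓❓❓❓❓❓
⬛⬛⬛⬛⬛⬛⬛⬛⬛⬛⬛
⬛⬛⬛⬛⬛⬛⬛⬛⬛⬛⬛

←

❓❓❓❓❓❓❓❓❓❓❓
❓❓❓❓❓❓❓❓❓❓⬛
❓❓❓❓❓❓❓❓❓❓⬛
❓❓❓⬛⬛⬛⬛⬛⬛⬛⬛
❓❓❓⬛⬛⬛⬛⬛⬛⬛⬛
❓❓❓⬜⬜🔴⬜⬜⬜⬜⬜
❓❓❓⬛⬛⬛⬛⬛⬛⬛⬛
❓❓❓⬛⬛⬛⬛⬛⬛⬛⬛
❓❓❓❓❓❓❓❓❓❓❓
⬛⬛⬛⬛⬛⬛⬛⬛⬛⬛⬛
⬛⬛⬛⬛⬛⬛⬛⬛⬛⬛⬛

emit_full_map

❓❓❓❓❓❓❓⬛⬛⬛⬛⬛⬜⬜⬜⬜⬜
❓❓❓❓❓❓❓⬛⬛⬛⬛⬛⬛⬛⬜⬛⬛
⬛⬛⬛⬛⬛⬛⬛⬛⬛⬜⬜⬜⬜⬜⬜⬛⬛
⬛⬛⬛⬛⬛⬛⬛⬛⬛⬜⬜⬜⬜⬜⬜⬛⬜
⬜⬜🔴⬜⬜⬜⬜⬜⬜⬜📦⬜⬜⬜⬜⬜⬜
⬛⬛⬛⬛⬛⬛⬛⬛⬛⬜⬜⬜❓❓❓❓❓
⬛⬛⬛⬛⬛⬛⬛⬛⬛⬜⬜⬜❓❓❓❓❓

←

❓❓❓❓❓❓❓❓❓❓❓
❓❓❓❓❓❓❓❓❓❓❓
❓❓❓❓❓❓❓❓❓❓❓
❓❓❓⬛⬛⬛⬛⬛⬛⬛⬛
❓❓❓⬛⬛⬛⬛⬛⬛⬛⬛
❓❓❓⬜⬜🔴⬜⬜⬜⬜⬜
❓❓❓⬛⬛⬛⬛⬛⬛⬛⬛
❓❓❓⬛⬛⬛⬛⬛⬛⬛⬛
❓❓❓❓❓❓❓❓❓❓❓
⬛⬛⬛⬛⬛⬛⬛⬛⬛⬛⬛
⬛⬛⬛⬛⬛⬛⬛⬛⬛⬛⬛

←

❓❓❓❓❓❓❓❓❓❓❓
❓❓❓❓❓❓❓❓❓❓❓
❓❓❓❓❓❓❓❓❓❓❓
❓❓❓⬜⬛⬛⬛⬛⬛⬛⬛
❓❓❓⬜⬛⬛⬛⬛⬛⬛⬛
❓❓❓⬜⬜🔴⬜⬜⬜⬜⬜
❓❓❓⬛⬛⬛⬛⬛⬛⬛⬛
❓❓❓⬛⬛⬛⬛⬛⬛⬛⬛
❓❓❓❓❓❓❓❓❓❓❓
⬛⬛⬛⬛⬛⬛⬛⬛⬛⬛⬛
⬛⬛⬛⬛⬛⬛⬛⬛⬛⬛⬛

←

❓❓❓❓❓❓❓❓❓❓❓
❓❓❓❓❓❓❓❓❓❓❓
❓❓❓❓❓❓❓❓❓❓❓
❓❓❓⬛⬜⬛⬛⬛⬛⬛⬛
❓❓❓⬛⬜⬛⬛⬛⬛⬛⬛
❓❓❓⬛⬜🔴⬜⬜⬜⬜⬜
❓❓❓⬛⬛⬛⬛⬛⬛⬛⬛
❓❓❓⬛⬛⬛⬛⬛⬛⬛⬛
❓❓❓❓❓❓❓❓❓❓❓
⬛⬛⬛⬛⬛⬛⬛⬛⬛⬛⬛
⬛⬛⬛⬛⬛⬛⬛⬛⬛⬛⬛

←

⬛❓❓❓❓❓❓❓❓❓❓
⬛❓❓❓❓❓❓❓❓❓❓
⬛❓❓❓❓❓❓❓❓❓❓
⬛❓❓⬛⬛⬜⬛⬛⬛⬛⬛
⬛❓❓⬛⬛⬜⬛⬛⬛⬛⬛
⬛❓❓⬛⬛🔴⬜⬜⬜⬜⬜
⬛❓❓⬛⬛⬛⬛⬛⬛⬛⬛
⬛❓❓⬛⬛⬛⬛⬛⬛⬛⬛
⬛❓❓❓❓❓❓❓❓❓❓
⬛⬛⬛⬛⬛⬛⬛⬛⬛⬛⬛
⬛⬛⬛⬛⬛⬛⬛⬛⬛⬛⬛

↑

⬛❓❓❓❓❓❓❓❓❓❓
⬛❓❓❓❓❓❓❓❓❓❓
⬛❓❓❓❓❓❓❓❓❓❓
⬛❓❓⬛⬛⬜⬛⬛❓❓❓
⬛❓❓⬛⬛⬜⬛⬛⬛⬛⬛
⬛❓❓⬛⬛🔴⬛⬛⬛⬛⬛
⬛❓❓⬛⬛⬜⬜⬜⬜⬜⬜
⬛❓❓⬛⬛⬛⬛⬛⬛⬛⬛
⬛❓❓⬛⬛⬛⬛⬛⬛⬛⬛
⬛❓❓❓❓❓❓❓❓❓❓
⬛⬛⬛⬛⬛⬛⬛⬛⬛⬛⬛

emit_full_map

❓❓❓❓❓❓❓❓❓❓❓⬛⬛⬛⬛⬛⬜⬜⬜⬜⬜
⬛⬛⬜⬛⬛❓❓❓❓❓❓⬛⬛⬛⬛⬛⬛⬛⬜⬛⬛
⬛⬛⬜⬛⬛⬛⬛⬛⬛⬛⬛⬛⬛⬜⬜⬜⬜⬜⬜⬛⬛
⬛⬛🔴⬛⬛⬛⬛⬛⬛⬛⬛⬛⬛⬜⬜⬜⬜⬜⬜⬛⬜
⬛⬛⬜⬜⬜⬜⬜⬜⬜⬜⬜⬜⬜⬜📦⬜⬜⬜⬜⬜⬜
⬛⬛⬛⬛⬛⬛⬛⬛⬛⬛⬛⬛⬛⬜⬜⬜❓❓❓❓❓
⬛⬛⬛⬛⬛⬛⬛⬛⬛⬛⬛⬛⬛⬜⬜⬜❓❓❓❓❓

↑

⬛❓❓❓❓❓❓❓❓❓❓
⬛❓❓❓❓❓❓❓❓❓❓
⬛❓❓❓❓❓❓❓❓❓❓
⬛❓❓⬛⬛⬜⬛⬛❓❓❓
⬛❓❓⬛⬛⬜⬛⬛❓❓❓
⬛❓❓⬛⬛🔴⬛⬛⬛⬛⬛
⬛❓❓⬛⬛⬜⬛⬛⬛⬛⬛
⬛❓❓⬛⬛⬜⬜⬜⬜⬜⬜
⬛❓❓⬛⬛⬛⬛⬛⬛⬛⬛
⬛❓❓⬛⬛⬛⬛⬛⬛⬛⬛
⬛❓❓❓❓❓❓❓❓❓❓

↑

⬛❓❓❓❓❓❓❓❓❓❓
⬛❓❓❓❓❓❓❓❓❓❓
⬛❓❓❓❓❓❓❓❓❓❓
⬛❓❓⬛⬛⬜⬛⬛❓❓❓
⬛❓❓⬛⬛⬜⬛⬛❓❓❓
⬛❓❓⬛⬛🔴⬛⬛❓❓❓
⬛❓❓⬛⬛⬜⬛⬛⬛⬛⬛
⬛❓❓⬛⬛⬜⬛⬛⬛⬛⬛
⬛❓❓⬛⬛⬜⬜⬜⬜⬜⬜
⬛❓❓⬛⬛⬛⬛⬛⬛⬛⬛
⬛❓❓⬛⬛⬛⬛⬛⬛⬛⬛

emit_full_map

⬛⬛⬜⬛⬛❓❓❓❓❓❓❓❓❓❓❓❓❓❓❓❓
⬛⬛⬜⬛⬛❓❓❓❓❓❓⬛⬛⬛⬛⬛⬜⬜⬜⬜⬜
⬛⬛🔴⬛⬛❓❓❓❓❓❓⬛⬛⬛⬛⬛⬛⬛⬜⬛⬛
⬛⬛⬜⬛⬛⬛⬛⬛⬛⬛⬛⬛⬛⬜⬜⬜⬜⬜⬜⬛⬛
⬛⬛⬜⬛⬛⬛⬛⬛⬛⬛⬛⬛⬛⬜⬜⬜⬜⬜⬜⬛⬜
⬛⬛⬜⬜⬜⬜⬜⬜⬜⬜⬜⬜⬜⬜📦⬜⬜⬜⬜⬜⬜
⬛⬛⬛⬛⬛⬛⬛⬛⬛⬛⬛⬛⬛⬜⬜⬜❓❓❓❓❓
⬛⬛⬛⬛⬛⬛⬛⬛⬛⬛⬛⬛⬛⬜⬜⬜❓❓❓❓❓


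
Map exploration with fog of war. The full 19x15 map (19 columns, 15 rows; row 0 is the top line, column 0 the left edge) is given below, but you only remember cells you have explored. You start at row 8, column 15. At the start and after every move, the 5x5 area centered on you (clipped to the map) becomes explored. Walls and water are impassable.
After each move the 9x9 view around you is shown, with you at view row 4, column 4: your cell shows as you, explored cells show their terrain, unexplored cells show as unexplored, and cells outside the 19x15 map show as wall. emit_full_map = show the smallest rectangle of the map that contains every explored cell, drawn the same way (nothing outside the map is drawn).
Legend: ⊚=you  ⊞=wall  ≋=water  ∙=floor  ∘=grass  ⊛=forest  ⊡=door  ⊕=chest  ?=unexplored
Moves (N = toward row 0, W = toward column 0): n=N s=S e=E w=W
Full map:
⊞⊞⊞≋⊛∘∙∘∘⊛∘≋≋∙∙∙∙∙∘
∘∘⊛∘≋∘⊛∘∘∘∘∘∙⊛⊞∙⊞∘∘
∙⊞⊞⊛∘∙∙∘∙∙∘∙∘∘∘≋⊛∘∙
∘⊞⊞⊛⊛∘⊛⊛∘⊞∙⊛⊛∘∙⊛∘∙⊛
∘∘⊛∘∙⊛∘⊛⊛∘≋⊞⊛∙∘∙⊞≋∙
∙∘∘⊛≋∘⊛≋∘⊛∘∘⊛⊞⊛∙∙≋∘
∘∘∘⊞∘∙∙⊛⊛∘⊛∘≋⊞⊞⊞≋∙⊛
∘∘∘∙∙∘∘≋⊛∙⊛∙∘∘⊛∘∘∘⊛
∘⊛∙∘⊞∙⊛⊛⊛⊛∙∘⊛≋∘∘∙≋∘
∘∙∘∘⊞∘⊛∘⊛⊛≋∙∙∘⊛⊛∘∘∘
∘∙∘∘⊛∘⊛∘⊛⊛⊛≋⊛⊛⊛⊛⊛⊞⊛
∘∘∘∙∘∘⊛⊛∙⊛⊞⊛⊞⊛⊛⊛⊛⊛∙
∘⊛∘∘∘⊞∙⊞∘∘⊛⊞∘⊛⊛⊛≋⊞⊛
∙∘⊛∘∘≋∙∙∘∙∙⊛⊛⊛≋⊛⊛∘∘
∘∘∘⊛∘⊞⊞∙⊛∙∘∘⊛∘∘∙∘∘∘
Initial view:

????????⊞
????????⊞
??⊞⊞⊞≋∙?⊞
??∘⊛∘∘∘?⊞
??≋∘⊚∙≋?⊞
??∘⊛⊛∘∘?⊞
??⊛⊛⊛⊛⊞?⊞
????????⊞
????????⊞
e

???????⊞⊞
???????⊞⊞
?⊞⊞⊞≋∙⊛⊞⊞
?∘⊛∘∘∘⊛⊞⊞
?≋∘∘⊚≋∘⊞⊞
?∘⊛⊛∘∘∘⊞⊞
?⊛⊛⊛⊛⊞⊛⊞⊞
???????⊞⊞
???????⊞⊞

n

???????⊞⊞
???????⊞⊞
??⊛∙∙≋∘⊞⊞
?⊞⊞⊞≋∙⊛⊞⊞
?∘⊛∘⊚∘⊛⊞⊞
?≋∘∘∙≋∘⊞⊞
?∘⊛⊛∘∘∘⊞⊞
?⊛⊛⊛⊛⊞⊛⊞⊞
???????⊞⊞

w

????????⊞
????????⊞
??⊞⊛∙∙≋∘⊞
??⊞⊞⊞≋∙⊛⊞
??∘⊛⊚∘∘⊛⊞
??≋∘∘∙≋∘⊞
??∘⊛⊛∘∘∘⊞
??⊛⊛⊛⊛⊞⊛⊞
????????⊞

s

????????⊞
??⊞⊛∙∙≋∘⊞
??⊞⊞⊞≋∙⊛⊞
??∘⊛∘∘∘⊛⊞
??≋∘⊚∙≋∘⊞
??∘⊛⊛∘∘∘⊞
??⊛⊛⊛⊛⊞⊛⊞
????????⊞
????????⊞

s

??⊞⊛∙∙≋∘⊞
??⊞⊞⊞≋∙⊛⊞
??∘⊛∘∘∘⊛⊞
??≋∘∘∙≋∘⊞
??∘⊛⊚∘∘∘⊞
??⊛⊛⊛⊛⊞⊛⊞
??⊛⊛⊛⊛⊛?⊞
????????⊞
????????⊞

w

???⊞⊛∙∙≋∘
???⊞⊞⊞≋∙⊛
??∘∘⊛∘∘∘⊛
??⊛≋∘∘∙≋∘
??∙∘⊚⊛∘∘∘
??⊛⊛⊛⊛⊛⊞⊛
??⊞⊛⊛⊛⊛⊛?
?????????
?????????

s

???⊞⊞⊞≋∙⊛
??∘∘⊛∘∘∘⊛
??⊛≋∘∘∙≋∘
??∙∘⊛⊛∘∘∘
??⊛⊛⊚⊛⊛⊞⊛
??⊞⊛⊛⊛⊛⊛?
??∘⊛⊛⊛≋??
?????????
?????????

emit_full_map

?⊞⊛∙∙≋∘
?⊞⊞⊞≋∙⊛
∘∘⊛∘∘∘⊛
⊛≋∘∘∙≋∘
∙∘⊛⊛∘∘∘
⊛⊛⊚⊛⊛⊞⊛
⊞⊛⊛⊛⊛⊛?
∘⊛⊛⊛≋??

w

????⊞⊞⊞≋∙
???∘∘⊛∘∘∘
??∘⊛≋∘∘∙≋
??∙∙∘⊛⊛∘∘
??≋⊛⊚⊛⊛⊛⊞
??⊛⊞⊛⊛⊛⊛⊛
??⊞∘⊛⊛⊛≋?
?????????
?????????

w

?????⊞⊞⊞≋
????∘∘⊛∘∘
??∙∘⊛≋∘∘∙
??≋∙∙∘⊛⊛∘
??⊛≋⊚⊛⊛⊛⊛
??⊞⊛⊞⊛⊛⊛⊛
??⊛⊞∘⊛⊛⊛≋
?????????
?????????

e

????⊞⊞⊞≋∙
???∘∘⊛∘∘∘
?∙∘⊛≋∘∘∙≋
?≋∙∙∘⊛⊛∘∘
?⊛≋⊛⊚⊛⊛⊛⊞
?⊞⊛⊞⊛⊛⊛⊛⊛
?⊛⊞∘⊛⊛⊛≋?
?????????
?????????

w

?????⊞⊞⊞≋
????∘∘⊛∘∘
??∙∘⊛≋∘∘∙
??≋∙∙∘⊛⊛∘
??⊛≋⊚⊛⊛⊛⊛
??⊞⊛⊞⊛⊛⊛⊛
??⊛⊞∘⊛⊛⊛≋
?????????
?????????

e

????⊞⊞⊞≋∙
???∘∘⊛∘∘∘
?∙∘⊛≋∘∘∙≋
?≋∙∙∘⊛⊛∘∘
?⊛≋⊛⊚⊛⊛⊛⊞
?⊞⊛⊞⊛⊛⊛⊛⊛
?⊛⊞∘⊛⊛⊛≋?
?????????
?????????

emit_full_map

???⊞⊛∙∙≋∘
???⊞⊞⊞≋∙⊛
??∘∘⊛∘∘∘⊛
∙∘⊛≋∘∘∙≋∘
≋∙∙∘⊛⊛∘∘∘
⊛≋⊛⊚⊛⊛⊛⊞⊛
⊞⊛⊞⊛⊛⊛⊛⊛?
⊛⊞∘⊛⊛⊛≋??

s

???∘∘⊛∘∘∘
?∙∘⊛≋∘∘∙≋
?≋∙∙∘⊛⊛∘∘
?⊛≋⊛⊛⊛⊛⊛⊞
?⊞⊛⊞⊚⊛⊛⊛⊛
?⊛⊞∘⊛⊛⊛≋?
??⊛⊛⊛≋⊛??
?????????
⊞⊞⊞⊞⊞⊞⊞⊞⊞

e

??∘∘⊛∘∘∘⊛
∙∘⊛≋∘∘∙≋∘
≋∙∙∘⊛⊛∘∘∘
⊛≋⊛⊛⊛⊛⊛⊞⊛
⊞⊛⊞⊛⊚⊛⊛⊛?
⊛⊞∘⊛⊛⊛≋??
?⊛⊛⊛≋⊛⊛??
?????????
⊞⊞⊞⊞⊞⊞⊞⊞⊞

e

?∘∘⊛∘∘∘⊛⊞
∘⊛≋∘∘∙≋∘⊞
∙∙∘⊛⊛∘∘∘⊞
≋⊛⊛⊛⊛⊛⊞⊛⊞
⊛⊞⊛⊛⊚⊛⊛?⊞
⊞∘⊛⊛⊛≋⊞?⊞
⊛⊛⊛≋⊛⊛∘?⊞
????????⊞
⊞⊞⊞⊞⊞⊞⊞⊞⊞

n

??⊞⊞⊞≋∙⊛⊞
?∘∘⊛∘∘∘⊛⊞
∘⊛≋∘∘∙≋∘⊞
∙∙∘⊛⊛∘∘∘⊞
≋⊛⊛⊛⊚⊛⊞⊛⊞
⊛⊞⊛⊛⊛⊛⊛?⊞
⊞∘⊛⊛⊛≋⊞?⊞
⊛⊛⊛≋⊛⊛∘?⊞
????????⊞

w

???⊞⊞⊞≋∙⊛
??∘∘⊛∘∘∘⊛
∙∘⊛≋∘∘∙≋∘
≋∙∙∘⊛⊛∘∘∘
⊛≋⊛⊛⊚⊛⊛⊞⊛
⊞⊛⊞⊛⊛⊛⊛⊛?
⊛⊞∘⊛⊛⊛≋⊞?
?⊛⊛⊛≋⊛⊛∘?
?????????

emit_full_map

???⊞⊛∙∙≋∘
???⊞⊞⊞≋∙⊛
??∘∘⊛∘∘∘⊛
∙∘⊛≋∘∘∙≋∘
≋∙∙∘⊛⊛∘∘∘
⊛≋⊛⊛⊚⊛⊛⊞⊛
⊞⊛⊞⊛⊛⊛⊛⊛?
⊛⊞∘⊛⊛⊛≋⊞?
?⊛⊛⊛≋⊛⊛∘?
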